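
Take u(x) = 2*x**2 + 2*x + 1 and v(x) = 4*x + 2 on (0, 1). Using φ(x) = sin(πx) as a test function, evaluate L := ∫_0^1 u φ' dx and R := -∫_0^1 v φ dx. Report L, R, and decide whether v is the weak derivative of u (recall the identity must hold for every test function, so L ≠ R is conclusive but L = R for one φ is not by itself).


LHS = -8/π, RHS = -8/π. Yes, v = u' weakly.

u(x) = 2*x**2 + 2*x + 1, classical derivative u'(x) = 4*x + 2.
φ(x) = sin(πx), so φ'(x) = π*cos(π*x).
Note φ(0) = φ(1) = 0, so the boundary term u·φ vanishes.
LHS = ∫_0^1 u(x) φ'(x) dx = ∫_0^1 (2*π*x^2*cos(π*x) + 2*π*x*cos(π*x) + π*cos(π*x)) dx. Term by term:
  ∫_0^1 π*cos(π*x) dx = 0;  ∫_0^1 2*π*x*cos(π*x) dx = -4/π;  ∫_0^1 2*π*x^2*cos(π*x) dx = -4/π.
Sum: 0 − 4/π − 4/π = -8/π.
So LHS = -8/π.
∫_0^1 v(x) φ(x) dx = ∫_0^1 (4*x*sin(π*x) + 2*sin(π*x)) dx. Term by term:
  ∫_0^1 2*sin(π*x) dx = 4/π;  ∫_0^1 4*x*sin(π*x) dx = 4/π.
Sum: 4/π + 4/π = 8/π.
So RHS = -∫_0^1 v(x) φ(x) dx = -8/π.
LHS = RHS, so the identity holds for this test φ.
Moreover u is smooth here and v(x) = u'(x) = 4*x + 2 pointwise, so the identity holds for every test function. Hence v is the weak derivative of u.


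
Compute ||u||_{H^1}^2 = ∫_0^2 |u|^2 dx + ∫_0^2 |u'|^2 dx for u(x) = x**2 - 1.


||u||_{H^1}^2 = 206/15

The H^1 norm (squared) on an interval (0, L) is
  ||u||_{H^1}^2 = ∫_0^L u(x)^2 dx + ∫_0^L u'(x)^2 dx.
Compute u'(x) = 2*x.
Then u(x)^2 = x**4 - 2*x**2 + 1 and u'(x)^2 = 4*x**2.
Integrate each monomial from 0 to 2 using ∫_0^2 c·x^n dx = c·2^(n+1)/(n+1):
  ∫_0^2 u(x)^2 dx = ∫_0^2 (x^4 - 2*x^2 + 1) dx. Term by term:
    ∫_0^2 x^4 dx = 32/5;  ∫_0^2 -2*x^2 dx = -16/3;  ∫_0^2 1 dx = 2.
  Sum: 32/5 − 16/3 + 2 = 46/15.
  ∫_0^2 u'(x)^2 dx = ∫_0^2 (4*x^2) dx. Term by term:
    ∫_0^2 4*x^2 dx = 32/3.
Adding: ||u||_{H^1}^2 = 46/15 + 32/3 = 206/15.


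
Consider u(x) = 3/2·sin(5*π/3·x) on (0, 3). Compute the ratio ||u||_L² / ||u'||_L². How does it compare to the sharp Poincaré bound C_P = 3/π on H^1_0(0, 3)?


||u||_L² / ||u'||_L² = 3/(5*π) < C_P = 3/π.

u(x) = 3/2·sin(5*π/3·x), so u'(x) = 5*π*cos(5*π*x/3)/2.
Writing u(x) = A·sin(kπx/L) with A = 3/2 and k = 5, use ∫_0^L sin²(kπx/L) dx = L/2 and ∫_0^L cos²(kπx/L) dx = L/2.
u² = 9/4·sin²(5*π/3·x) and (u')² = 25*π^2/4·cos²(5*π/3·x), and each of sin², cos² integrates to L/2 = 3/2 over (0, 3).
∫_0^3 u² dx = 27/8, so ||u||_L² = 3*sqrt(6)/4.
∫_0^3 (u')² dx = 75*π^2/8, so ||u'||_L² = 5*sqrt(6)*π/4.
Ratio ||u||_L² / ||u'||_L² = 3/(5*π).
Sharp Poincaré constant on H^1_0(0, 3) is C_P = L/π = 3/π, achieved by sin(π/3·x).
This is the k = 5 harmonic; the ratio L/(kπ) is strictly less than C_P = L/π, consistent with the sharp inequality ||u||_L² ≤ C_P ||u'||_L².


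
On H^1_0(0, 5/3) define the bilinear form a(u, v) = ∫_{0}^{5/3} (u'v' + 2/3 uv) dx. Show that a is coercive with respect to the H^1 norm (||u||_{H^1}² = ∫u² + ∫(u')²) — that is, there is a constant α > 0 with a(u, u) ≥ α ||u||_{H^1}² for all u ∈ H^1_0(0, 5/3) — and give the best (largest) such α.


α = (50 + 27*π^2)/(3*(25 + 9*π^2))

Coercivity of a(·,·) on H^1_0(0, 5/3) means a(u, u) ≥ α ||u||_{H^1}² for every u ∈ H^1_0.
The interval has length L = 5/3, and Poincaré/coercivity depend only on L. Here a(u, u) = ∫(u')² + (2/3)·∫u².
Here 0 < c = 2/3 < 1. The condition a(u,u) ≥ α||u||_{H^1}² reads (1−α)∫(u')² ≥ (α−c)∫u². Any admissible α is ≤ 1 (rapidly oscillating u have ∫u²/∫(u')² → 0), and α = 1 would force 0 ≥ (1−c)∫u², impossible since c < 1; so 1−α > 0. By the sharp Poincaré inequality on H^1_0 of an interval of length L, ∫(u')² ≥ (π/L)²∫u² with equality for the first sine mode sin(π(x−x₀)/L) (x₀ the left endpoint), so the inequality holds for all u iff (1−α)(π/L)² ≥ α − c, i.e. α ≤ ((π/L)² + c)/((π/L)² + 1) = (1 + c(L/π)²)/(1 + (L/π)²). With (π/L)² = 9*π^2/25 and c = 2/3, the largest admissible constant is α = ((π/L)² + c)/((π/L)² + 1).
Simplifying, α = (50 + 27*π^2)/(3*(25 + 9*π^2)).


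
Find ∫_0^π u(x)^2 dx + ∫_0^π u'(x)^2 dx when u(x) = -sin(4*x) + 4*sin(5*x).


||u||_{H^1(0,π)}^2 = 433*π/2

u'(x) = -4*cos(4*x) + 20*cos(5*x).
Expand u² and (u')² and integrate term by term on (0, π), using: for integers n ≥ 1, ∫_0^π sin²(nx) dx = ∫_0^π cos²(nx) dx = π/2; for n ≠ n', ∫_0^π sin(nx)sin(n'x) dx = ∫_0^π cos(nx)cos(n'x) dx = 0; and by product-to-sum, ∫_0^π sin(nx)cos(n'x) dx = ½∫_0^π [sin((n+n')x) + sin((n−n')x)] dx, which is 0 when n+n' is even and 2n/(n²−n'²) when n+n' is odd (it need not vanish on (0, π)).
  u² squared terms: (-1)²·∫sin(4x)² dx = 1·π/2 = π/2;  (4)²·∫sin(5x)² dx = 16·π/2 = 8*π.
  u² cross terms: 2·(-1)·(4)·∫sin(4x)·sin(5x) dx = -8·(0) = 0.
  So ∫_0^π u² dx = π/2 + 8*π + 0 = 17*π/2.
  (u')² squared terms: (-4)²·∫cos(4x)² dx = 16·π/2 = 8*π;  (20)²·∫cos(5x)² dx = 400·π/2 = 200*π.
  (u')² cross terms: 2·(-4)·(20)·∫cos(4x)·cos(5x) dx = -160·(0) = 0.
  So ∫_0^π (u')² dx = 8*π + 200*π + 0 = 208*π.
||u||_{H^1}^2 = (17*π/2) + (208*π) = 433*π/2.


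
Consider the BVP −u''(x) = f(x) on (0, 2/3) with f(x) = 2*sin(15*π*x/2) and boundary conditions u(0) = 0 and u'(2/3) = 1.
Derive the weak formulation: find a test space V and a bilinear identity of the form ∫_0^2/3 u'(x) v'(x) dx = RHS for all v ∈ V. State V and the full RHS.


V = {v ∈ H^1(0, 2/3) : v(0) = 0} (test functions vanish at x = 0 where u is specified); weak form: ∫_0^2/3 u'v' dx = ∫_0^2/3 (2*sin(15*π*x/2)) v dx + v(2/3) for all v ∈ V.

Multiply both sides by a test function v and integrate from 0 to 2/3:
  ∫_0^2/3 −u''(x) v(x) dx = ∫_0^2/3 f(x) v(x) dx.
Integrate the LHS by parts once:
  ∫_0^2/3 −u'' v dx = −[u'(x) v(x)]_0^2/3 + ∫_0^2/3 u'(x) v'(x) dx.
Thus ∫_0^2/3 u'(x) v'(x) dx = ∫_0^2/3 f(x) v(x) dx + [u'(x) v(x)]_0^2/3.
Choose V so that boundary terms are either known or forced to vanish.
Mixed BC: u(0) = 0 (Dirichlet) and u'(2/3) = 1 (Neumann). Define V = {v ∈ H^1(0, 2/3) : v(0) = 0}. Then [u' v]_0^2/3 = u'(2/3)·v(2/3) − u'(0)·0 = v(2/3).
Weak formulation: find u (satisfying any essential BC) such that ∫_0^2/3 u'(x) v'(x) dx = ∫_0^2/3 f v dx + v(2/3) for all v ∈ V (Dirichlet at 0 absorbed into V; Neumann datum at x = 2/3 contributes the boundary term).
Substituting f(x) = 2*sin(15*π*x/2), the right-hand side is ∫_0^2/3 (2*sin(15*π*x/2)) v dx + v(2/3).


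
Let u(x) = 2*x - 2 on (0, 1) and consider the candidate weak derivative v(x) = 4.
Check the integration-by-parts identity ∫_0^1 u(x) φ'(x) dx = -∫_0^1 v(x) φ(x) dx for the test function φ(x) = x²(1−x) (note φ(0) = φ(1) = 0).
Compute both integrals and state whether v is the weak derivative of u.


LHS = -1/6, RHS = -1/3. No, v is not the weak derivative of u.

u(x) = 2*x - 2, classical derivative u'(x) = 2.
φ(x) = x²(1−x), so φ'(x) = x*(2 - 3*x).
Note φ(0) = φ(1) = 0, so the boundary term u·φ vanishes.
LHS = ∫_0^1 u(x) φ'(x) dx = ∫_0^1 (-6*x^3 + 10*x^2 - 4*x) dx. Term by term:
  ∫_0^1 -6*x^3 dx = -3/2;  ∫_0^1 10*x^2 dx = 10/3;  ∫_0^1 -4*x dx = -2.
Sum: -3/2 + 10/3 − 2 = -1/6.
So LHS = -1/6.
∫_0^1 v(x) φ(x) dx = ∫_0^1 (-4*x^3 + 4*x^2) dx. Term by term:
  ∫_0^1 -4*x^3 dx = -1;  ∫_0^1 4*x^2 dx = 4/3.
Sum: -1 + 4/3 = 1/3.
So RHS = -∫_0^1 v(x) φ(x) dx = -1/3.
LHS − RHS = 1/6 ≠ 0, so the identity fails.
(For a valid weak derivative the identity must hold for EVERY test function, in particular this one. The failure shows v is NOT the weak derivative of u.)
Correct weak derivative would be u'(x) = 2.


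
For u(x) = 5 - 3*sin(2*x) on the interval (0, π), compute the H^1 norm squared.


||u||_{H^1(0,π)}^2 = 95*π/2

u'(x) = -6*cos(2*x).
Expand u² and (u')² and integrate term by term on (0, π), using: for integers n ≥ 1, ∫_0^π sin²(nx) dx = ∫_0^π cos²(nx) dx = π/2; for n ≠ n', ∫_0^π sin(nx)sin(n'x) dx = ∫_0^π cos(nx)cos(n'x) dx = 0; and by product-to-sum, ∫_0^π sin(nx)cos(n'x) dx = ½∫_0^π [sin((n+n')x) + sin((n−n')x)] dx, which is 0 when n+n' is even and 2n/(n²−n'²) when n+n' is odd (it need not vanish on (0, π)). For the constant mode: ∫_0^π 1 dx = π, ∫_0^π cos(nx) dx = 0, ∫_0^π sin(nx) dx = (1−(−1)^n)/n.
  u² squared terms: (5)²·∫1 dx = 25·π = 25*π;  (-3)²·∫sin(2x)² dx = 9·π/2 = 9*π/2.
  u² cross terms: 2·(5)·(-3)·∫1·sin(2x) dx = -30·(0) = 0.
  So ∫_0^π u² dx = 25*π + 9*π/2 + 0 = 59*π/2.
  (u')² squared terms: (-6)²·∫cos(2x)² dx = 36·π/2 = 18*π.
  So ∫_0^π (u')² dx = 18*π.
||u||_{H^1}^2 = (59*π/2) + (18*π) = 95*π/2.


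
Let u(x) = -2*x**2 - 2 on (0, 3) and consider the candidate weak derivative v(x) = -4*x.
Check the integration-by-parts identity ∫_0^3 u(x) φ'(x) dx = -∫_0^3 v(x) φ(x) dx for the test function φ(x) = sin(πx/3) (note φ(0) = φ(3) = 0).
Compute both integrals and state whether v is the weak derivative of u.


LHS = 36/π, RHS = 36/π. Yes, v = u' weakly.

u(x) = -2*x**2 - 2, classical derivative u'(x) = -4*x.
φ(x) = sin(πx/3), so φ'(x) = π*cos(π*x/3)/3.
Note φ(0) = φ(3) = 0, so the boundary term u·φ vanishes.
LHS = ∫_0^3 u(x) φ'(x) dx = ∫_0^3 (-2*π*x^2*cos(π*x/3)/3 - 2*π*cos(π*x/3)/3) dx. Term by term:
  ∫_0^3 -2*π*cos(π*x/3)/3 dx = 0;  ∫_0^3 -2*π*x^2*cos(π*x/3)/3 dx = 36/π.
Sum: 0 + 36/π = 36/π.
So LHS = 36/π.
∫_0^3 v(x) φ(x) dx = ∫_0^3 (-4*x*sin(π*x/3)) dx. Term by term:
  ∫_0^3 -4*x*sin(π*x/3) dx = -36/π.
So RHS = -∫_0^3 v(x) φ(x) dx = 36/π.
LHS = RHS, so the identity holds for this test φ.
Moreover u is smooth here and v(x) = u'(x) = -4*x pointwise, so the identity holds for every test function. Hence v is the weak derivative of u.


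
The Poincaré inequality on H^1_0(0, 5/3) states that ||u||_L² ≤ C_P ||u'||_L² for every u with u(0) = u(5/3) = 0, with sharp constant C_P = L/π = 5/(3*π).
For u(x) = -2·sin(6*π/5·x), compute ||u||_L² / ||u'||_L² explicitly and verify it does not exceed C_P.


||u||_L² / ||u'||_L² = 5/(6*π) < C_P = 5/(3*π).

u(x) = -2·sin(6*π/5·x), so u'(x) = -12*π*cos(6*π*x/5)/5.
Writing u(x) = A·sin(kπx/L) with A = -2 and k = 2, use ∫_0^L sin²(kπx/L) dx = L/2 and ∫_0^L cos²(kπx/L) dx = L/2.
u² = 4·sin²(6*π/5·x) and (u')² = 144*π^2/25·cos²(6*π/5·x), and each of sin², cos² integrates to L/2 = 5/6 over (0, 5/3).
∫_0^5/3 u² dx = 10/3, so ||u||_L² = sqrt(30)/3.
∫_0^5/3 (u')² dx = 24*π^2/5, so ||u'||_L² = 2*sqrt(30)*π/5.
Ratio ||u||_L² / ||u'||_L² = 5/(6*π).
Sharp Poincaré constant on H^1_0(0, 5/3) is C_P = L/π = 5/(3*π), achieved by sin(3*π/5·x).
This is the k = 2 harmonic; the ratio L/(kπ) is strictly less than C_P = L/π, consistent with the sharp inequality ||u||_L² ≤ C_P ||u'||_L².


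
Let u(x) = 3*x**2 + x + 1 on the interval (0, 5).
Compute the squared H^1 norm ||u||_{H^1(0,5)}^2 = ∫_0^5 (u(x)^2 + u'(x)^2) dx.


||u||_{H^1}^2 = 51235/6

The H^1 norm (squared) on an interval (0, L) is
  ||u||_{H^1}^2 = ∫_0^L u(x)^2 dx + ∫_0^L u'(x)^2 dx.
Compute u'(x) = 6*x + 1.
Then u(x)^2 = 9*x**4 + 6*x**3 + 7*x**2 + 2*x + 1 and u'(x)^2 = 36*x**2 + 12*x + 1.
Integrate each monomial from 0 to 5 using ∫_0^5 c·x^n dx = c·5^(n+1)/(n+1):
  ∫_0^5 u(x)^2 dx = ∫_0^5 (9*x^4 + 6*x^3 + 7*x^2 + 2*x + 1) dx. Term by term:
    ∫_0^5 9*x^4 dx = 5625;  ∫_0^5 6*x^3 dx = 1875/2;  ∫_0^5 7*x^2 dx = 875/3;
    ∫_0^5 2*x dx = 25;  ∫_0^5 1 dx = 5.
  Sum: 5625 + 1875/2 + 875/3 + 25 + 5 = 41305/6.
  ∫_0^5 u'(x)^2 dx = ∫_0^5 (36*x^2 + 12*x + 1) dx. Term by term:
    ∫_0^5 36*x^2 dx = 1500;  ∫_0^5 12*x dx = 150;  ∫_0^5 1 dx = 5.
  Sum: 1500 + 150 + 5 = 1655.
Adding: ||u||_{H^1}^2 = 41305/6 + 1655 = 51235/6.


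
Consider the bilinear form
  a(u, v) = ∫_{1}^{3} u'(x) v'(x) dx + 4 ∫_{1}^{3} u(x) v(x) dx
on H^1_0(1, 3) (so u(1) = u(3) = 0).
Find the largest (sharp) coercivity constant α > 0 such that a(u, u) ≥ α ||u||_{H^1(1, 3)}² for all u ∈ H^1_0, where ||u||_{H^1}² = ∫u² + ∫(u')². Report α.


α = 1

Coercivity of a(·,·) on H^1_0(1, 3) means a(u, u) ≥ α ||u||_{H^1}² for every u ∈ H^1_0.
The interval has length L = 2, and Poincaré/coercivity depend only on L. Here a(u, u) = ∫(u')² + (4)·∫u².
Here c = 4 ≥ 1, so a(u,u) = ∫(u')² + c∫u² ≥ ∫(u')² + ∫u² = ||u||_{H^1}², i.e. α = 1 works. No larger α is possible: a(u,u) ≥ α||u||_{H^1}² means (1−α)∫(u')² ≥ (α−c)∫u², and for the modes u_n = sin(nπ(x−x₀)/L) (x₀ the left endpoint) one has ∫u_n²/∫(u_n')² = (L/(nπ))² → 0, so a(u_n,u_n)/||u_n||_{H^1}² → 1. Hence the optimal constant is α = 1.
Therefore α = 1.


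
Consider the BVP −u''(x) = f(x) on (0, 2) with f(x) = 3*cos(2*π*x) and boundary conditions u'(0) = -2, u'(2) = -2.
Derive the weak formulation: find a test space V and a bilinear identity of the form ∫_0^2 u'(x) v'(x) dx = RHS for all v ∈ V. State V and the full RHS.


V = H^1(0, 2) (v unrestricted at boundary; u is determined up to an additive constant); weak form: ∫_0^2 u'v' dx = ∫_0^2 (3*cos(2*π*x)) v dx − 2·v(2) + 2·v(0) for all v ∈ V.

Multiply both sides by a test function v and integrate from 0 to 2:
  ∫_0^2 −u''(x) v(x) dx = ∫_0^2 f(x) v(x) dx.
Integrate the LHS by parts once:
  ∫_0^2 −u'' v dx = −[u'(x) v(x)]_0^2 + ∫_0^2 u'(x) v'(x) dx.
Thus ∫_0^2 u'(x) v'(x) dx = ∫_0^2 f(x) v(x) dx + [u'(x) v(x)]_0^2.
Choose V so that boundary terms are either known or forced to vanish.
u has inhomogeneous Neumann u'(0) = -2, u'(2) = -2. [u' v]_0^2 = (-2)·v(2) − (-2)·v(0) = − 2·v(2) + 2·v(0). Take V = H^1(0, 2); boundary term becomes part of RHS.
Weak formulation: find u (satisfying any essential BC) such that ∫_0^2 u'(x) v'(x) dx = ∫_0^2 f v dx − 2·v(2) + 2·v(0) for all v ∈ V (Neumann data are natural BCs: they enter the RHS as boundary terms).
Substituting f(x) = 3*cos(2*π*x), the right-hand side is ∫_0^2 (3*cos(2*π*x)) v dx − 2·v(2) + 2·v(0).
Compatibility check (pure Neumann): taking v ≡ 1 ∈ V gives 0 = ∫_0^2 f dx + (-2) − (-2), i.e. ∫_0^2 f dx must equal u'(0) − u'(2) = 0. Indeed ∫_0^2 (3*cos(2*π*x)) dx = 0, so the data are compatible. The solution is then unique only up to an additive constant (fix it e.g. by requiring ∫_0^2 u dx = 0).


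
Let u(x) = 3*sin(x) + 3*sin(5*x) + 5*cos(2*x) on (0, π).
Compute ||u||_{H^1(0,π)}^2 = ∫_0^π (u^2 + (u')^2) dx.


||u||_{H^1(0,π)}^2 = -200/7 + 377*π/2

u'(x) = -10*sin(2*x) + 3*cos(x) + 15*cos(5*x).
Expand u² and (u')² and integrate term by term on (0, π), using: for integers n ≥ 1, ∫_0^π sin²(nx) dx = ∫_0^π cos²(nx) dx = π/2; for n ≠ n', ∫_0^π sin(nx)sin(n'x) dx = ∫_0^π cos(nx)cos(n'x) dx = 0; and by product-to-sum, ∫_0^π sin(nx)cos(n'x) dx = ½∫_0^π [sin((n+n')x) + sin((n−n')x)] dx, which is 0 when n+n' is even and 2n/(n²−n'²) when n+n' is odd (it need not vanish on (0, π)).
  u² squared terms: (3)²·∫sin(x)² dx = 9·π/2 = 9*π/2;  (3)²·∫sin(5x)² dx = 9·π/2 = 9*π/2;  (5)²·∫cos(2x)² dx = 25·π/2 = 25*π/2.
  u² cross terms: 2·(3)·(3)·∫sin(x)·sin(5x) dx = 18·(0) = 0;  2·(3)·(5)·∫sin(x)·cos(2x) dx = 30·(-2/3) = -20;  2·(3)·(5)·∫sin(5x)·cos(2x) dx = 30·(10/21) = 100/7.
  So ∫_0^π u² dx = 9*π/2 + 9*π/2 + 25*π/2 + 0 − 20 + 100/7 = -40/7 + 43*π/2.
  (u')² squared terms: (-10)²·∫sin(2x)² dx = 100·π/2 = 50*π;  (3)²·∫cos(x)² dx = 9·π/2 = 9*π/2;  (15)²·∫cos(5x)² dx = 225·π/2 = 225*π/2.
  (u')² cross terms: 2·(-10)·(3)·∫sin(2x)·cos(x) dx = -60·(4/3) = -80;  2·(-10)·(15)·∫sin(2x)·cos(5x) dx = -300·(-4/21) = 400/7;  2·(3)·(15)·∫cos(x)·cos(5x) dx = 90·(0) = 0.
  So ∫_0^π (u')² dx = 50*π + 9*π/2 + 225*π/2 − 80 + 400/7 + 0 = -160/7 + 167*π.
||u||_{H^1}^2 = (-40/7 + 43*π/2) + (-160/7 + 167*π) = -200/7 + 377*π/2.


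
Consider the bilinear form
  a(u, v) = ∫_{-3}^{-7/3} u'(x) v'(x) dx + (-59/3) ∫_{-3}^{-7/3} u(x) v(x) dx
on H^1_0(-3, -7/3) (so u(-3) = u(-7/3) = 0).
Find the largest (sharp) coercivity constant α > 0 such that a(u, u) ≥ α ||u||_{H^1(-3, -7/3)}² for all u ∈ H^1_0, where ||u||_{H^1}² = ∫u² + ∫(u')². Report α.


α = (-236 + 27*π^2)/(3*(4 + 9*π^2))

Coercivity of a(·,·) on H^1_0(-3, -7/3) means a(u, u) ≥ α ||u||_{H^1}² for every u ∈ H^1_0.
The interval has length L = 2/3, and Poincaré/coercivity depend only on L. Here a(u, u) = ∫(u')² + (-59/3)·∫u².
Here c = -59/3 < 0 with |c| < (π/L)² = 9*π^2/4, so coercivity still holds. The condition a(u,u) ≥ α||u||_{H^1}² reads (1−α)∫(u')² ≥ (α−c)∫u². Any admissible α is ≤ 1 (rapidly oscillating u have ∫u²/∫(u')² → 0), and α = 1 would force 0 ≥ (1−c)∫u², impossible since c < 1; so 1−α > 0. By the sharp Poincaré inequality on H^1_0 of an interval of length L, ∫(u')² ≥ (π/L)²∫u² with equality for the first sine mode sin(π(x−x₀)/L) (x₀ the left endpoint), so the inequality holds for all u iff (1−α)(π/L)² ≥ α − c, i.e. α ≤ ((π/L)² + c)/((π/L)² + 1) = (1 + c(L/π)²)/(1 + (L/π)²). (Direct route, valid since c ≤ 0: Poincaré gives c∫u² ≥ c(L/π)²∫(u')², so a(u,u) ≥ (1 + c(L/π)²)∫(u')², while ||u||_{H^1}² ≤ (1 + (L/π)²)∫(u')²; dividing yields the same α.) With (π/L)² = 9*π^2/4 and c = -59/3, the largest admissible constant is α = ((π/L)² + c)/((π/L)² + 1).
Simplifying, α = (-236 + 27*π^2)/(3*(4 + 9*π^2)).


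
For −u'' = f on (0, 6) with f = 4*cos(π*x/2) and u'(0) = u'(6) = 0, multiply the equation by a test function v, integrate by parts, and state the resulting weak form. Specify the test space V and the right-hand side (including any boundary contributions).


V = H^1(0, 6) (no boundary constraint on v; u is determined up to an additive constant); weak form: ∫_0^6 u'v' dx = ∫_0^6 (4*cos(π*x/2)) v dx for all v ∈ V.

Multiply both sides by a test function v and integrate from 0 to 6:
  ∫_0^6 −u''(x) v(x) dx = ∫_0^6 f(x) v(x) dx.
Integrate the LHS by parts once:
  ∫_0^6 −u'' v dx = −[u'(x) v(x)]_0^6 + ∫_0^6 u'(x) v'(x) dx.
Thus ∫_0^6 u'(x) v'(x) dx = ∫_0^6 f(x) v(x) dx + [u'(x) v(x)]_0^6.
Choose V so that boundary terms are either known or forced to vanish.
u has homogeneous Neumann: u'(0) = u'(6) = 0. So [u' v]_0^6 = 0·v(6) − 0·v(0) = 0 for any v; take V = H^1(0, 6).
Weak formulation: find u (satisfying any essential BC) such that ∫_0^6 u'(x) v'(x) dx = ∫_0^6 f v dx for all v ∈ V (homogeneous Neumann, so boundary terms vanish).
Substituting f(x) = 4*cos(π*x/2), the right-hand side is ∫_0^6 (4*cos(π*x/2)) v dx.
Compatibility check (pure Neumann): taking v ≡ 1 ∈ V gives 0 = ∫_0^6 f dx + (0) − (0), i.e. ∫_0^6 f dx must equal u'(0) − u'(6) = 0. Indeed ∫_0^6 (4*cos(π*x/2)) dx = 0, so the data are compatible. The solution is then unique only up to an additive constant (fix it e.g. by requiring ∫_0^6 u dx = 0).


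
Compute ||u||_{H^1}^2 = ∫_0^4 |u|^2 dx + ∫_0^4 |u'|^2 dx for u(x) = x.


||u||_{H^1}^2 = 76/3

The H^1 norm (squared) on an interval (0, L) is
  ||u||_{H^1}^2 = ∫_0^L u(x)^2 dx + ∫_0^L u'(x)^2 dx.
Compute u'(x) = 1.
Then u(x)^2 = x**2 and u'(x)^2 = 1.
Integrate each monomial from 0 to 4 using ∫_0^4 c·x^n dx = c·4^(n+1)/(n+1):
  ∫_0^4 u(x)^2 dx = ∫_0^4 (x^2) dx. Term by term:
    ∫_0^4 x^2 dx = 64/3.
  ∫_0^4 u'(x)^2 dx = ∫_0^4 (1) dx. Term by term:
    ∫_0^4 1 dx = 4.
Adding: ||u||_{H^1}^2 = 64/3 + 4 = 76/3.


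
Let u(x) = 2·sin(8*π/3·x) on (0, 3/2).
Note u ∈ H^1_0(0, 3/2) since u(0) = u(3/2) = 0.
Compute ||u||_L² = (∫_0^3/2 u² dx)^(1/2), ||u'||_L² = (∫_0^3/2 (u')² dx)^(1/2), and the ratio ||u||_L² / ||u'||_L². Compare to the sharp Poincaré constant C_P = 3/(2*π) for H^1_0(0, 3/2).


||u||_L² / ||u'||_L² = 3/(8*π) < C_P = 3/(2*π).

u(x) = 2·sin(8*π/3·x), so u'(x) = 16*π*cos(8*π*x/3)/3.
Writing u(x) = A·sin(kπx/L) with A = 2 and k = 4, use ∫_0^L sin²(kπx/L) dx = L/2 and ∫_0^L cos²(kπx/L) dx = L/2.
u² = 4·sin²(8*π/3·x) and (u')² = 256*π^2/9·cos²(8*π/3·x), and each of sin², cos² integrates to L/2 = 3/4 over (0, 3/2).
∫_0^3/2 u² dx = 3, so ||u||_L² = sqrt(3).
∫_0^3/2 (u')² dx = 64*π^2/3, so ||u'||_L² = 8*sqrt(3)*π/3.
Ratio ||u||_L² / ||u'||_L² = 3/(8*π).
Sharp Poincaré constant on H^1_0(0, 3/2) is C_P = L/π = 3/(2*π), achieved by sin(2*π/3·x).
This is the k = 4 harmonic; the ratio L/(kπ) is strictly less than C_P = L/π, consistent with the sharp inequality ||u||_L² ≤ C_P ||u'||_L².


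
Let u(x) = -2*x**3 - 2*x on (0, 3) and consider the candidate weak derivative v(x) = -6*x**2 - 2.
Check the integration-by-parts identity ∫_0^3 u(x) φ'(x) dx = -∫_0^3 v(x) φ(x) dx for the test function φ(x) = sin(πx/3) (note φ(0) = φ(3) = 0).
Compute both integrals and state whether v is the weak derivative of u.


LHS = -648/π^3 + 174/π, RHS = -648/π^3 + 174/π. Yes, v = u' weakly.

u(x) = -2*x**3 - 2*x, classical derivative u'(x) = -6*x**2 - 2.
φ(x) = sin(πx/3), so φ'(x) = π*cos(π*x/3)/3.
Note φ(0) = φ(3) = 0, so the boundary term u·φ vanishes.
LHS = ∫_0^3 u(x) φ'(x) dx = ∫_0^3 (-2*π*x^3*cos(π*x/3)/3 - 2*π*x*cos(π*x/3)/3) dx. Term by term:
  ∫_0^3 -2*π*x*cos(π*x/3)/3 dx = 12/π;  ∫_0^3 -2*π*x^3*cos(π*x/3)/3 dx = -648/π^3 + 162/π.
Sum: 12/π + -648/π^3 + 162/π = -648/π^3 + 174/π.
So LHS = -648/π^3 + 174/π.
∫_0^3 v(x) φ(x) dx = ∫_0^3 (-6*x^2*sin(π*x/3) - 2*sin(π*x/3)) dx. Term by term:
  ∫_0^3 -2*sin(π*x/3) dx = -12/π;  ∫_0^3 -6*x^2*sin(π*x/3) dx = -162/π + 648/π^3.
Sum: -12/π + -162/π + 648/π^3 = -174/π + 648/π^3.
So RHS = -∫_0^3 v(x) φ(x) dx = -648/π^3 + 174/π.
LHS = RHS, so the identity holds for this test φ.
Moreover u is smooth here and v(x) = u'(x) = -6*x**2 - 2 pointwise, so the identity holds for every test function. Hence v is the weak derivative of u.


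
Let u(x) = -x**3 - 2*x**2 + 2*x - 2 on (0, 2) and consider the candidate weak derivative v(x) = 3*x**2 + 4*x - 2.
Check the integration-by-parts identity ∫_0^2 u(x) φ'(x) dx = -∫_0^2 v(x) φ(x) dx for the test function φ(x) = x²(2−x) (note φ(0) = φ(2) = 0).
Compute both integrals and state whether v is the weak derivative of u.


LHS = 152/15, RHS = -152/15. No, v is not the weak derivative of u.

u(x) = -x**3 - 2*x**2 + 2*x - 2, classical derivative u'(x) = -3*x**2 - 4*x + 2.
φ(x) = x²(2−x), so φ'(x) = x*(4 - 3*x).
Note φ(0) = φ(2) = 0, so the boundary term u·φ vanishes.
LHS = ∫_0^2 u(x) φ'(x) dx = ∫_0^2 (3*x^5 + 2*x^4 - 14*x^3 + 14*x^2 - 8*x) dx. Term by term:
  ∫_0^2 3*x^5 dx = 32;  ∫_0^2 2*x^4 dx = 64/5;  ∫_0^2 -14*x^3 dx = -56;
  ∫_0^2 14*x^2 dx = 112/3;  ∫_0^2 -8*x dx = -16.
Sum: 32 + 64/5 − 56 + 112/3 − 16 = 152/15.
So LHS = 152/15.
∫_0^2 v(x) φ(x) dx = ∫_0^2 (-3*x^5 + 2*x^4 + 10*x^3 - 4*x^2) dx. Term by term:
  ∫_0^2 -3*x^5 dx = -32;  ∫_0^2 2*x^4 dx = 64/5;  ∫_0^2 10*x^3 dx = 40;
  ∫_0^2 -4*x^2 dx = -32/3.
Sum: -32 + 64/5 + 40 − 32/3 = 152/15.
So RHS = -∫_0^2 v(x) φ(x) dx = -152/15.
LHS − RHS = 304/15 ≠ 0, so the identity fails.
(For a valid weak derivative the identity must hold for EVERY test function, in particular this one. The failure shows v is NOT the weak derivative of u.)
Correct weak derivative would be u'(x) = -3*x**2 - 4*x + 2.


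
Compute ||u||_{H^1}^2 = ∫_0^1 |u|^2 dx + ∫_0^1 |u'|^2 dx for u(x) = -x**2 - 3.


||u||_{H^1}^2 = 188/15

The H^1 norm (squared) on an interval (0, L) is
  ||u||_{H^1}^2 = ∫_0^L u(x)^2 dx + ∫_0^L u'(x)^2 dx.
Compute u'(x) = -2*x.
Then u(x)^2 = x**4 + 6*x**2 + 9 and u'(x)^2 = 4*x**2.
Integrate each monomial from 0 to 1 using ∫_0^1 c·x^n dx = c·1^(n+1)/(n+1):
  ∫_0^1 u(x)^2 dx = ∫_0^1 (x^4 + 6*x^2 + 9) dx. Term by term:
    ∫_0^1 x^4 dx = 1/5;  ∫_0^1 6*x^2 dx = 2;  ∫_0^1 9 dx = 9.
  Sum: 1/5 + 2 + 9 = 56/5.
  ∫_0^1 u'(x)^2 dx = ∫_0^1 (4*x^2) dx. Term by term:
    ∫_0^1 4*x^2 dx = 4/3.
Adding: ||u||_{H^1}^2 = 56/5 + 4/3 = 188/15.


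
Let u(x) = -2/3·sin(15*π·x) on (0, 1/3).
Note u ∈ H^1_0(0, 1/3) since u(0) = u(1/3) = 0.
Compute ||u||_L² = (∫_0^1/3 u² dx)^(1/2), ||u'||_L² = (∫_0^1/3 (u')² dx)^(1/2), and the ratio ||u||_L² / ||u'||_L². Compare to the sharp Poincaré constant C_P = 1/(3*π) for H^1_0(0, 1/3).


||u||_L² / ||u'||_L² = 1/(15*π) < C_P = 1/(3*π).

u(x) = -2/3·sin(15*π·x), so u'(x) = -10*π*cos(15*π*x).
Writing u(x) = A·sin(kπx/L) with A = -2/3 and k = 5, use ∫_0^L sin²(kπx/L) dx = L/2 and ∫_0^L cos²(kπx/L) dx = L/2.
u² = 4/9·sin²(15*π·x) and (u')² = 100*π^2·cos²(15*π·x), and each of sin², cos² integrates to L/2 = 1/6 over (0, 1/3).
∫_0^1/3 u² dx = 2/27, so ||u||_L² = sqrt(6)/9.
∫_0^1/3 (u')² dx = 50*π^2/3, so ||u'||_L² = 5*sqrt(6)*π/3.
Ratio ||u||_L² / ||u'||_L² = 1/(15*π).
Sharp Poincaré constant on H^1_0(0, 1/3) is C_P = L/π = 1/(3*π), achieved by sin(3*π·x).
This is the k = 5 harmonic; the ratio L/(kπ) is strictly less than C_P = L/π, consistent with the sharp inequality ||u||_L² ≤ C_P ||u'||_L².


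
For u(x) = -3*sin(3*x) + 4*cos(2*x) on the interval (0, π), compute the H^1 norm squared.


||u||_{H^1(0,π)}^2 = -144 + 85*π

u'(x) = -8*sin(2*x) - 9*cos(3*x).
Expand u² and (u')² and integrate term by term on (0, π), using: for integers n ≥ 1, ∫_0^π sin²(nx) dx = ∫_0^π cos²(nx) dx = π/2; for n ≠ n', ∫_0^π sin(nx)sin(n'x) dx = ∫_0^π cos(nx)cos(n'x) dx = 0; and by product-to-sum, ∫_0^π sin(nx)cos(n'x) dx = ½∫_0^π [sin((n+n')x) + sin((n−n')x)] dx, which is 0 when n+n' is even and 2n/(n²−n'²) when n+n' is odd (it need not vanish on (0, π)).
  u² squared terms: (-3)²·∫sin(3x)² dx = 9·π/2 = 9*π/2;  (4)²·∫cos(2x)² dx = 16·π/2 = 8*π.
  u² cross terms: 2·(-3)·(4)·∫sin(3x)·cos(2x) dx = -24·(6/5) = -144/5.
  So ∫_0^π u² dx = 9*π/2 + 8*π − 144/5 = -144/5 + 25*π/2.
  (u')² squared terms: (-9)²·∫cos(3x)² dx = 81·π/2 = 81*π/2;  (-8)²·∫sin(2x)² dx = 64·π/2 = 32*π.
  (u')² cross terms: 2·(-9)·(-8)·∫cos(3x)·sin(2x) dx = 144·(-4/5) = -576/5.
  So ∫_0^π (u')² dx = 81*π/2 + 32*π − 576/5 = -576/5 + 145*π/2.
||u||_{H^1}^2 = (-144/5 + 25*π/2) + (-576/5 + 145*π/2) = -144 + 85*π.


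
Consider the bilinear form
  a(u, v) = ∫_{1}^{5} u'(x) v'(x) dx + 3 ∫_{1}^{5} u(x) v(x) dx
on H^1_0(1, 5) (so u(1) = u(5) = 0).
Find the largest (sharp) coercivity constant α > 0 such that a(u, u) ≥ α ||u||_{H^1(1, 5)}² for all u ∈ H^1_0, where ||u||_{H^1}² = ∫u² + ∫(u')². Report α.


α = 1

Coercivity of a(·,·) on H^1_0(1, 5) means a(u, u) ≥ α ||u||_{H^1}² for every u ∈ H^1_0.
The interval has length L = 4, and Poincaré/coercivity depend only on L. Here a(u, u) = ∫(u')² + (3)·∫u².
Here c = 3 ≥ 1, so a(u,u) = ∫(u')² + c∫u² ≥ ∫(u')² + ∫u² = ||u||_{H^1}², i.e. α = 1 works. No larger α is possible: a(u,u) ≥ α||u||_{H^1}² means (1−α)∫(u')² ≥ (α−c)∫u², and for the modes u_n = sin(nπ(x−x₀)/L) (x₀ the left endpoint) one has ∫u_n²/∫(u_n')² = (L/(nπ))² → 0, so a(u_n,u_n)/||u_n||_{H^1}² → 1. Hence the optimal constant is α = 1.
Therefore α = 1.


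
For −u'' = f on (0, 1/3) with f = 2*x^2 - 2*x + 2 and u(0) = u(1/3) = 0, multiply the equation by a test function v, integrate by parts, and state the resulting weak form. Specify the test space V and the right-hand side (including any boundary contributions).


V = H^1_0(0, 1/3) (so v(0) = v(1/3) = 0); weak form: ∫_0^1/3 u'v' dx = ∫_0^1/3 (2*x^2 - 2*x + 2) v dx for all v ∈ V.

Multiply both sides by a test function v and integrate from 0 to 1/3:
  ∫_0^1/3 −u''(x) v(x) dx = ∫_0^1/3 f(x) v(x) dx.
Integrate the LHS by parts once:
  ∫_0^1/3 −u'' v dx = −[u'(x) v(x)]_0^1/3 + ∫_0^1/3 u'(x) v'(x) dx.
Thus ∫_0^1/3 u'(x) v'(x) dx = ∫_0^1/3 f(x) v(x) dx + [u'(x) v(x)]_0^1/3.
Choose V so that boundary terms are either known or forced to vanish.
u is Dirichlet: u(0) = u(1/3) = 0. Let V = H^1_0(0, 1/3); then v(0) = v(1/3) = 0, and [u' v]_0^1/3 = 0.
Weak formulation: find u (satisfying any essential BC) such that ∫_0^1/3 u'(x) v'(x) dx = ∫_0^1/3 f v dx for all v ∈ V.
Substituting f(x) = 2*x^2 - 2*x + 2, the right-hand side is ∫_0^1/3 (2*x^2 - 2*x + 2) v dx.


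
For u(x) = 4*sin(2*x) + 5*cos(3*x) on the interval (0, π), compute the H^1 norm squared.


||u||_{H^1(0,π)}^2 = -320 + 165*π

u'(x) = -15*sin(3*x) + 8*cos(2*x).
Expand u² and (u')² and integrate term by term on (0, π), using: for integers n ≥ 1, ∫_0^π sin²(nx) dx = ∫_0^π cos²(nx) dx = π/2; for n ≠ n', ∫_0^π sin(nx)sin(n'x) dx = ∫_0^π cos(nx)cos(n'x) dx = 0; and by product-to-sum, ∫_0^π sin(nx)cos(n'x) dx = ½∫_0^π [sin((n+n')x) + sin((n−n')x)] dx, which is 0 when n+n' is even and 2n/(n²−n'²) when n+n' is odd (it need not vanish on (0, π)).
  u² squared terms: (4)²·∫sin(2x)² dx = 16·π/2 = 8*π;  (5)²·∫cos(3x)² dx = 25·π/2 = 25*π/2.
  u² cross terms: 2·(4)·(5)·∫sin(2x)·cos(3x) dx = 40·(-4/5) = -32.
  So ∫_0^π u² dx = 8*π + 25*π/2 − 32 = -32 + 41*π/2.
  (u')² squared terms: (-15)²·∫sin(3x)² dx = 225·π/2 = 225*π/2;  (8)²·∫cos(2x)² dx = 64·π/2 = 32*π.
  (u')² cross terms: 2·(-15)·(8)·∫sin(3x)·cos(2x) dx = -240·(6/5) = -288.
  So ∫_0^π (u')² dx = 225*π/2 + 32*π − 288 = -288 + 289*π/2.
||u||_{H^1}^2 = (-32 + 41*π/2) + (-288 + 289*π/2) = -320 + 165*π.


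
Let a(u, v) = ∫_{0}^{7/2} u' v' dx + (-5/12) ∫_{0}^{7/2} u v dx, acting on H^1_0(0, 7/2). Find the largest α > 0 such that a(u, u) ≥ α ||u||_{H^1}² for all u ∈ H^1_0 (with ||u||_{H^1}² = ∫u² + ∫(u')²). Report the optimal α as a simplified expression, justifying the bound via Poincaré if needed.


α = (-245 + 48*π^2)/(12*(4*π^2 + 49))

Coercivity of a(·,·) on H^1_0(0, 7/2) means a(u, u) ≥ α ||u||_{H^1}² for every u ∈ H^1_0.
The interval has length L = 7/2, and Poincaré/coercivity depend only on L. Here a(u, u) = ∫(u')² + (-5/12)·∫u².
Here c = -5/12 < 0 with |c| < (π/L)² = 4*π^2/49, so coercivity still holds. The condition a(u,u) ≥ α||u||_{H^1}² reads (1−α)∫(u')² ≥ (α−c)∫u². Any admissible α is ≤ 1 (rapidly oscillating u have ∫u²/∫(u')² → 0), and α = 1 would force 0 ≥ (1−c)∫u², impossible since c < 1; so 1−α > 0. By the sharp Poincaré inequality on H^1_0 of an interval of length L, ∫(u')² ≥ (π/L)²∫u² with equality for the first sine mode sin(π(x−x₀)/L) (x₀ the left endpoint), so the inequality holds for all u iff (1−α)(π/L)² ≥ α − c, i.e. α ≤ ((π/L)² + c)/((π/L)² + 1) = (1 + c(L/π)²)/(1 + (L/π)²). (Direct route, valid since c ≤ 0: Poincaré gives c∫u² ≥ c(L/π)²∫(u')², so a(u,u) ≥ (1 + c(L/π)²)∫(u')², while ||u||_{H^1}² ≤ (1 + (L/π)²)∫(u')²; dividing yields the same α.) With (π/L)² = 4*π^2/49 and c = -5/12, the largest admissible constant is α = ((π/L)² + c)/((π/L)² + 1).
Simplifying, α = (-245 + 48*π^2)/(12*(4*π^2 + 49)).


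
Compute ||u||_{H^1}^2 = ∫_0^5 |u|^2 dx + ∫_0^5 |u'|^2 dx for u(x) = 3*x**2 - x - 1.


||u||_{H^1}^2 = 35185/6

The H^1 norm (squared) on an interval (0, L) is
  ||u||_{H^1}^2 = ∫_0^L u(x)^2 dx + ∫_0^L u'(x)^2 dx.
Compute u'(x) = 6*x - 1.
Then u(x)^2 = 9*x**4 - 6*x**3 - 5*x**2 + 2*x + 1 and u'(x)^2 = 36*x**2 - 12*x + 1.
Integrate each monomial from 0 to 5 using ∫_0^5 c·x^n dx = c·5^(n+1)/(n+1):
  ∫_0^5 u(x)^2 dx = ∫_0^5 (9*x^4 - 6*x^3 - 5*x^2 + 2*x + 1) dx. Term by term:
    ∫_0^5 9*x^4 dx = 5625;  ∫_0^5 -6*x^3 dx = -1875/2;  ∫_0^5 -5*x^2 dx = -625/3;
    ∫_0^5 2*x dx = 25;  ∫_0^5 1 dx = 5.
  Sum: 5625 − 1875/2 − 625/3 + 25 + 5 = 27055/6.
  ∫_0^5 u'(x)^2 dx = ∫_0^5 (36*x^2 - 12*x + 1) dx. Term by term:
    ∫_0^5 36*x^2 dx = 1500;  ∫_0^5 -12*x dx = -150;  ∫_0^5 1 dx = 5.
  Sum: 1500 − 150 + 5 = 1355.
Adding: ||u||_{H^1}^2 = 27055/6 + 1355 = 35185/6.


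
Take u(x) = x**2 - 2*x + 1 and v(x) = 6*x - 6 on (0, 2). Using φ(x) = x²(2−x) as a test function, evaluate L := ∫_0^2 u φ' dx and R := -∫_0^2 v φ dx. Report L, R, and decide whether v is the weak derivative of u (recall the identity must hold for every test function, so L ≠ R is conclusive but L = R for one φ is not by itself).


LHS = -8/15, RHS = -8/5. No, v is not the weak derivative of u.

u(x) = x**2 - 2*x + 1, classical derivative u'(x) = 2*x - 2.
φ(x) = x²(2−x), so φ'(x) = x*(4 - 3*x).
Note φ(0) = φ(2) = 0, so the boundary term u·φ vanishes.
LHS = ∫_0^2 u(x) φ'(x) dx = ∫_0^2 (-3*x^4 + 10*x^3 - 11*x^2 + 4*x) dx. Term by term:
  ∫_0^2 -3*x^4 dx = -96/5;  ∫_0^2 10*x^3 dx = 40;  ∫_0^2 -11*x^2 dx = -88/3;
  ∫_0^2 4*x dx = 8.
Sum: -96/5 + 40 − 88/3 + 8 = -8/15.
So LHS = -8/15.
∫_0^2 v(x) φ(x) dx = ∫_0^2 (-6*x^4 + 18*x^3 - 12*x^2) dx. Term by term:
  ∫_0^2 -6*x^4 dx = -192/5;  ∫_0^2 18*x^3 dx = 72;  ∫_0^2 -12*x^2 dx = -32.
Sum: -192/5 + 72 − 32 = 8/5.
So RHS = -∫_0^2 v(x) φ(x) dx = -8/5.
LHS − RHS = 16/15 ≠ 0, so the identity fails.
(For a valid weak derivative the identity must hold for EVERY test function, in particular this one. The failure shows v is NOT the weak derivative of u.)
Correct weak derivative would be u'(x) = 2*x - 2.


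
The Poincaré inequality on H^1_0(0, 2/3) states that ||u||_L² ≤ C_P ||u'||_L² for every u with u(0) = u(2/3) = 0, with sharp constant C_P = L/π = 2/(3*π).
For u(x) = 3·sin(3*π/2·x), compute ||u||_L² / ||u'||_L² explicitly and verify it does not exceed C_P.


||u||_L² / ||u'||_L² = 2/(3*π) = C_P.

u(x) = 3·sin(3*π/2·x), so u'(x) = 9*π*cos(3*π*x/2)/2.
Writing u(x) = A·sin(kπx/L) with A = 3 and k = 1, use ∫_0^L sin²(kπx/L) dx = L/2 and ∫_0^L cos²(kπx/L) dx = L/2.
u² = 9·sin²(3*π/2·x) and (u')² = 81*π^2/4·cos²(3*π/2·x), and each of sin², cos² integrates to L/2 = 1/3 over (0, 2/3).
∫_0^2/3 u² dx = 3, so ||u||_L² = sqrt(3).
∫_0^2/3 (u')² dx = 27*π^2/4, so ||u'||_L² = 3*sqrt(3)*π/2.
Ratio ||u||_L² / ||u'||_L² = 2/(3*π).
Sharp Poincaré constant on H^1_0(0, 2/3) is C_P = L/π = 2/(3*π), achieved by sin(3*π/2·x).
This is the k = 1 eigenfunction (up to amplitude), so the ratio equals the sharp Poincaré constant exactly.


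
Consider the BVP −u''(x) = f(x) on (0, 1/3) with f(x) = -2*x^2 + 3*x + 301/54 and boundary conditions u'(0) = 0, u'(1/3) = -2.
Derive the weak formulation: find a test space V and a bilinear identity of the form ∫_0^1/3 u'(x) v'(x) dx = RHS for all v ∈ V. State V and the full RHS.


V = H^1(0, 1/3) (v unrestricted at boundary; u is determined up to an additive constant); weak form: ∫_0^1/3 u'v' dx = ∫_0^1/3 (-2*x^2 + 3*x + 301/54) v dx − 2·v(1/3) for all v ∈ V.

Multiply both sides by a test function v and integrate from 0 to 1/3:
  ∫_0^1/3 −u''(x) v(x) dx = ∫_0^1/3 f(x) v(x) dx.
Integrate the LHS by parts once:
  ∫_0^1/3 −u'' v dx = −[u'(x) v(x)]_0^1/3 + ∫_0^1/3 u'(x) v'(x) dx.
Thus ∫_0^1/3 u'(x) v'(x) dx = ∫_0^1/3 f(x) v(x) dx + [u'(x) v(x)]_0^1/3.
Choose V so that boundary terms are either known or forced to vanish.
u has inhomogeneous Neumann u'(0) = 0, u'(1/3) = -2. [u' v]_0^1/3 = (-2)·v(1/3) − (0)·v(0) = − 2·v(1/3). Take V = H^1(0, 1/3); boundary term becomes part of RHS.
Weak formulation: find u (satisfying any essential BC) such that ∫_0^1/3 u'(x) v'(x) dx = ∫_0^1/3 f v dx − 2·v(1/3) for all v ∈ V (Neumann data are natural BCs: they enter the RHS as boundary terms).
Substituting f(x) = -2*x^2 + 3*x + 301/54, the right-hand side is ∫_0^1/3 (-2*x^2 + 3*x + 301/54) v dx − 2·v(1/3).
Compatibility check (pure Neumann): taking v ≡ 1 ∈ V gives 0 = ∫_0^1/3 f dx + (-2) − (0), i.e. ∫_0^1/3 f dx must equal u'(0) − u'(1/3) = 2. Indeed ∫_0^1/3 (-2*x^2 + 3*x + 301/54) dx = 2, so the data are compatible. The solution is then unique only up to an additive constant (fix it e.g. by requiring ∫_0^1/3 u dx = 0).


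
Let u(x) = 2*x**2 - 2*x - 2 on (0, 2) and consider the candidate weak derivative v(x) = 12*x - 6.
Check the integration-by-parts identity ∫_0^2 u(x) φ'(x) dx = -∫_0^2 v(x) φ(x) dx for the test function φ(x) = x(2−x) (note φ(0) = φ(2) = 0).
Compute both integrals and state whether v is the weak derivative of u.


LHS = -8/3, RHS = -8. No, v is not the weak derivative of u.

u(x) = 2*x**2 - 2*x - 2, classical derivative u'(x) = 4*x - 2.
φ(x) = x(2−x), so φ'(x) = 2 - 2*x.
Note φ(0) = φ(2) = 0, so the boundary term u·φ vanishes.
LHS = ∫_0^2 u(x) φ'(x) dx = ∫_0^2 (-4*x^3 + 8*x^2 - 4) dx. Term by term:
  ∫_0^2 -4*x^3 dx = -16;  ∫_0^2 8*x^2 dx = 64/3;  ∫_0^2 -4 dx = -8.
Sum: -16 + 64/3 − 8 = -8/3.
So LHS = -8/3.
∫_0^2 v(x) φ(x) dx = ∫_0^2 (-12*x^3 + 30*x^2 - 12*x) dx. Term by term:
  ∫_0^2 -12*x^3 dx = -48;  ∫_0^2 30*x^2 dx = 80;  ∫_0^2 -12*x dx = -24.
Sum: -48 + 80 − 24 = 8.
So RHS = -∫_0^2 v(x) φ(x) dx = -8.
LHS − RHS = 16/3 ≠ 0, so the identity fails.
(For a valid weak derivative the identity must hold for EVERY test function, in particular this one. The failure shows v is NOT the weak derivative of u.)
Correct weak derivative would be u'(x) = 4*x - 2.


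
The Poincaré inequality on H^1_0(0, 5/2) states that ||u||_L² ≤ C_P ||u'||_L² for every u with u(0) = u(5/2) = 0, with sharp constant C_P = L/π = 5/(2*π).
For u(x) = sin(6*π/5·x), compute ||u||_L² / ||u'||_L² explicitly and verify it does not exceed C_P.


||u||_L² / ||u'||_L² = 5/(6*π) < C_P = 5/(2*π).

u(x) = sin(6*π/5·x), so u'(x) = 6*π*cos(6*π*x/5)/5.
Writing u(x) = A·sin(kπx/L) with A = 1 and k = 3, use ∫_0^L sin²(kπx/L) dx = L/2 and ∫_0^L cos²(kπx/L) dx = L/2.
u² = 1·sin²(6*π/5·x) and (u')² = 36*π^2/25·cos²(6*π/5·x), and each of sin², cos² integrates to L/2 = 5/4 over (0, 5/2).
∫_0^5/2 u² dx = 5/4, so ||u||_L² = sqrt(5)/2.
∫_0^5/2 (u')² dx = 9*π^2/5, so ||u'||_L² = 3*sqrt(5)*π/5.
Ratio ||u||_L² / ||u'||_L² = 5/(6*π).
Sharp Poincaré constant on H^1_0(0, 5/2) is C_P = L/π = 5/(2*π), achieved by sin(2*π/5·x).
This is the k = 3 harmonic; the ratio L/(kπ) is strictly less than C_P = L/π, consistent with the sharp inequality ||u||_L² ≤ C_P ||u'||_L².


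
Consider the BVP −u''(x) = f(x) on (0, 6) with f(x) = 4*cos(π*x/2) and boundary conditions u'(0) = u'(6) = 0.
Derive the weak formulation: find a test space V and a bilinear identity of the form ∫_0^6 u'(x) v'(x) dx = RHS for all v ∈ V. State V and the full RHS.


V = H^1(0, 6) (no boundary constraint on v; u is determined up to an additive constant); weak form: ∫_0^6 u'v' dx = ∫_0^6 (4*cos(π*x/2)) v dx for all v ∈ V.

Multiply both sides by a test function v and integrate from 0 to 6:
  ∫_0^6 −u''(x) v(x) dx = ∫_0^6 f(x) v(x) dx.
Integrate the LHS by parts once:
  ∫_0^6 −u'' v dx = −[u'(x) v(x)]_0^6 + ∫_0^6 u'(x) v'(x) dx.
Thus ∫_0^6 u'(x) v'(x) dx = ∫_0^6 f(x) v(x) dx + [u'(x) v(x)]_0^6.
Choose V so that boundary terms are either known or forced to vanish.
u has homogeneous Neumann: u'(0) = u'(6) = 0. So [u' v]_0^6 = 0·v(6) − 0·v(0) = 0 for any v; take V = H^1(0, 6).
Weak formulation: find u (satisfying any essential BC) such that ∫_0^6 u'(x) v'(x) dx = ∫_0^6 f v dx for all v ∈ V (homogeneous Neumann, so boundary terms vanish).
Substituting f(x) = 4*cos(π*x/2), the right-hand side is ∫_0^6 (4*cos(π*x/2)) v dx.
Compatibility check (pure Neumann): taking v ≡ 1 ∈ V gives 0 = ∫_0^6 f dx + (0) − (0), i.e. ∫_0^6 f dx must equal u'(0) − u'(6) = 0. Indeed ∫_0^6 (4*cos(π*x/2)) dx = 0, so the data are compatible. The solution is then unique only up to an additive constant (fix it e.g. by requiring ∫_0^6 u dx = 0).


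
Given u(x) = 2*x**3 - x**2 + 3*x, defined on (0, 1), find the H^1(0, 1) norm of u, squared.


||u||_{H^1}^2 = 4523/210

The H^1 norm (squared) on an interval (0, L) is
  ||u||_{H^1}^2 = ∫_0^L u(x)^2 dx + ∫_0^L u'(x)^2 dx.
Compute u'(x) = 6*x**2 - 2*x + 3.
Then u(x)^2 = 4*x**6 - 4*x**5 + 13*x**4 - 6*x**3 + 9*x**2 and u'(x)^2 = 36*x**4 - 24*x**3 + 40*x**2 - 12*x + 9.
Integrate each monomial from 0 to 1 using ∫_0^1 c·x^n dx = c·1^(n+1)/(n+1):
  ∫_0^1 u(x)^2 dx = ∫_0^1 (4*x^6 - 4*x^5 + 13*x^4 - 6*x^3 + 9*x^2) dx. Term by term:
    ∫_0^1 4*x^6 dx = 4/7;  ∫_0^1 -4*x^5 dx = -2/3;  ∫_0^1 13*x^4 dx = 13/5;
    ∫_0^1 -6*x^3 dx = -3/2;  ∫_0^1 9*x^2 dx = 3.
  Sum: 4/7 − 2/3 + 13/5 − 3/2 + 3 = 841/210.
  ∫_0^1 u'(x)^2 dx = ∫_0^1 (36*x^4 - 24*x^3 + 40*x^2 - 12*x + 9) dx. Term by term:
    ∫_0^1 36*x^4 dx = 36/5;  ∫_0^1 -24*x^3 dx = -6;  ∫_0^1 40*x^2 dx = 40/3;
    ∫_0^1 -12*x dx = -6;  ∫_0^1 9 dx = 9.
  Sum: 36/5 − 6 + 40/3 − 6 + 9 = 263/15.
Adding: ||u||_{H^1}^2 = 841/210 + 263/15 = 4523/210.
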